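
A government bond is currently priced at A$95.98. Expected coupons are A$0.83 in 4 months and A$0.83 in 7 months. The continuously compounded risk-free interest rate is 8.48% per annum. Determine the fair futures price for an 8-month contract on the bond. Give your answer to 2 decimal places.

A$99.87

PV(coupons) I = 0.83·e^(−0.0848·4/12) + 0.83·e^(−0.0848·7/12)
I = 0.8069 + 0.7899 = 1.5968
F = (S − I)·e^(rT) = (95.98 − 1.5968) · e^(0.0848·8/12)
= 94.3832 · e^0.056533 = 94.3832 × 1.058162 = A$99.87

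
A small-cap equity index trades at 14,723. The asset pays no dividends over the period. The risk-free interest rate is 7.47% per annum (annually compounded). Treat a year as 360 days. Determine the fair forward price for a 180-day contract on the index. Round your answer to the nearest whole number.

F = S · (1+r)^T
= 14723 × 1.036677
F = 15,263

15,263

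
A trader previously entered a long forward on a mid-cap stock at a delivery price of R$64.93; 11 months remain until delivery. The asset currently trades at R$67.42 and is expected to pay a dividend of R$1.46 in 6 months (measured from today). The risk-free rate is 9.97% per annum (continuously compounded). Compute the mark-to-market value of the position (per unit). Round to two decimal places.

PV(remaining dividends) I = 1.46·e^(−0.0997·6/12) = 1.3890
Current forward F = (S − I)·e^(rT) = (67.42 − 1.3890)·e^(0.0997·11/12) = 66.0310 × 1.095698 = 72.3500
Value (long) = (F − K)·e^(−rT) = (72.3500 − 64.93) × 0.912660 = 6.7719
Value = R$6.77

R$6.77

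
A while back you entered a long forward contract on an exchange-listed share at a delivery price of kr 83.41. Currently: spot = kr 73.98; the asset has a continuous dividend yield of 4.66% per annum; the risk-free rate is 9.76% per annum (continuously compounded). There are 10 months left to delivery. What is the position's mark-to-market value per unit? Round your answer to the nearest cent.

-kr 5.73

Current fair forward for the remaining 10 months: F = S·e^((r − q)·T), (r − q) = 0.0976 − 0.0466 = 0.0510
F = 73.98 · e^(0.0510 × 10/12) = 73.98 × 1.043416 = 77.1919
Value of long forward = (F − K)·e^(−rT) = (77.1919 − 83.41) · e^(−0.0976·10/12)
= -6.2181 × 0.921886 = -5.73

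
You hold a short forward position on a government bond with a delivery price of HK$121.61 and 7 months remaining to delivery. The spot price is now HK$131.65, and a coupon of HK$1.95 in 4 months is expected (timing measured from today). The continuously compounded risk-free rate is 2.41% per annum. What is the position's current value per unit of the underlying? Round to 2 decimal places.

PV(remaining coupons) I = 1.95·e^(−0.0241·4/12) = 1.9344
Current forward F = (S − I)·e^(rT) = (131.65 − 1.9344)·e^(0.0241·7/12) = 129.7156 × 1.014158 = 131.5521
Value (long) = (F − K)·e^(−rT) = (131.5521 − 121.61) × 0.986040 = 9.8033
Short position value = −(long value) = -HK$9.80

-HK$9.80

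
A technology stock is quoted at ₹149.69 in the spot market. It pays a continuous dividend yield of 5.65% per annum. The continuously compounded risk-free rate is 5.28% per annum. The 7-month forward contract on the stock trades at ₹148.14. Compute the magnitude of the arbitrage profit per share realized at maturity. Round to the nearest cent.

₹1.23 per share

Fair forward: F* = S·e^(carry·T), with carry = (r − q) = 0.0528 − 0.0565 = -0.0037
F* = 149.69 · e^(-0.0037 × 7/12) = 149.69 · e^-0.002158 = 149.69 × 0.997844 = ₹149.3673
Market ₹148.14 < fair ₹149.3673: forward underpriced → reverse cash-and-carry (short spot, go long the forward).
At maturity, profit = |F_mkt − F*| = |148.14 − 149.3673| = ₹1.23 per share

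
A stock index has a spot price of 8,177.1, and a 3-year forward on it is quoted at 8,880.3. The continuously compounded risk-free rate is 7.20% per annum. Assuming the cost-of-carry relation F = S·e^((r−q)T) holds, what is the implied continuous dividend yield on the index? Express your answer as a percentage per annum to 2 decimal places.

4.45%

From F = S·e^((r−q)T): (r − q) = ln(F/S)/T
ln(8880.3/8177.1) = ln(1.085996) = 0.082498
(r − q) = 0.082498 / (3) = 0.027499
q = r − ln(F/S)/T = 0.0720 − 0.027499 = 0.044501
q = 4.45%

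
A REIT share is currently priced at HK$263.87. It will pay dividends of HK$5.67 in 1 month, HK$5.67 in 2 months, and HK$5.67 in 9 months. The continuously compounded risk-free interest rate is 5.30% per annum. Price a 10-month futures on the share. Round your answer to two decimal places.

HK$258.32

PV(dividends) I = 5.67·e^(−0.0530·1/12) + 5.67·e^(−0.0530·2/12) + 5.67·e^(−0.0530·9/12)
I = 5.6450 + 5.6201 + 5.4490 = 16.7141
F = (S − I)·e^(rT) = (263.87 − 16.7141) · e^(0.0530·10/12)
= 247.1559 · e^0.044167 = 247.1559 × 1.045157 = HK$258.32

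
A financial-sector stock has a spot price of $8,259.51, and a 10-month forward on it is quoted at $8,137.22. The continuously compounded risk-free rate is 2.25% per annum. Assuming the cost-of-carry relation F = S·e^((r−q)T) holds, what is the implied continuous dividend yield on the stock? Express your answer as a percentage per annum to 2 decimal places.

From F = S·e^((r−q)T): (r − q) = ln(F/S)/T
ln(8137.22/8259.51) = ln(0.985194) = -0.014917
(r − q) = -0.014917 / (10/12) = -0.017900
q = r − ln(F/S)/T = 0.0225 + 0.017900 = 0.040400
q = 4.04%

4.04%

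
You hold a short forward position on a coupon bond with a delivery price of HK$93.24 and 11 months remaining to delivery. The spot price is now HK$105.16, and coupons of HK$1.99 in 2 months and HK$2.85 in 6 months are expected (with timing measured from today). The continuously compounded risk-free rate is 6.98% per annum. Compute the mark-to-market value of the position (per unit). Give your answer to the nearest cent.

PV(remaining coupons) I = 1.99·e^(−0.0698·2/12) + 2.85·e^(−0.0698·6/12) = 4.7192
Current forward F = (S − I)·e^(rT) = (105.16 − 4.7192)·e^(0.0698·11/12) = 100.4408 × 1.066075 = 107.0774
Value (long) = (F − K)·e^(−rT) = (107.0774 − 93.24) × 0.938021 = 12.9798
Short position value = −(long value) = -HK$12.98

-HK$12.98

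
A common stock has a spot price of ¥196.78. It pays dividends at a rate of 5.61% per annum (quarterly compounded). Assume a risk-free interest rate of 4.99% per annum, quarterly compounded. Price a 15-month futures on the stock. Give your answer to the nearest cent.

F = S · (1+r/4)^(4T) / (1+q/4)^(4T)
= 196.78 × 1.063951 / 1.072120 = 196.78 × 0.992381
F = ¥195.28

¥195.28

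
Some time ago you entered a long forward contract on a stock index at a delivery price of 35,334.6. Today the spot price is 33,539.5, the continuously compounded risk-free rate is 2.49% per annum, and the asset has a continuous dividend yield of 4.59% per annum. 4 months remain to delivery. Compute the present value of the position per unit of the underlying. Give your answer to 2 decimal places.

-2012.29

Current fair forward for the remaining 4 months: F = S·e^((r − q)·T), (r − q) = 0.0249 − 0.0459 = -0.0210
F = 33539.5 · e^(-0.0210 × 4/12) = 33539.5 × 0.99302444 = 33305.5432
Value of long forward = (F − K)·e^(−rT) = (33305.5432 − 35334.6) · e^(−0.0249·4/12)
= -2029.0568 × 0.99173435 = -2012.29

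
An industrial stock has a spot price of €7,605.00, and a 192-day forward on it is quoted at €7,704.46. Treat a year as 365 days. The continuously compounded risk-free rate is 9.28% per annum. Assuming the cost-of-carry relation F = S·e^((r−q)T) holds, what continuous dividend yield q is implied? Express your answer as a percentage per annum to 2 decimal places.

6.81%

From F = S·e^((r−q)T): (r − q) = ln(F/S)/T
ln(7704.46/7605.00) = ln(1.013078) = 0.012993
(r − q) = 0.012993 / (192/365) = 0.024700
q = r − ln(F/S)/T = 0.0928 − 0.024700 = 0.068100
q = 6.81%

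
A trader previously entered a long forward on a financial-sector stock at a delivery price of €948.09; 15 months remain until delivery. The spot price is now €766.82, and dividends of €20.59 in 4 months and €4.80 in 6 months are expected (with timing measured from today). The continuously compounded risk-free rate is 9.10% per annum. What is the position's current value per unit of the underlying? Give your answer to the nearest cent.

-€103.89

PV(remaining dividends) I = 20.59·e^(−0.0910·4/12) + 4.80·e^(−0.0910·6/12) = 24.5613
Current forward F = (S − I)·e^(rT) = (766.82 − 24.5613)·e^(0.0910·15/12) = 742.2587 × 1.120472 = 831.6801
Value (long) = (F − K)·e^(−rT) = (831.6801 − 948.09) × 0.892481 = -103.8936
Value = -€103.89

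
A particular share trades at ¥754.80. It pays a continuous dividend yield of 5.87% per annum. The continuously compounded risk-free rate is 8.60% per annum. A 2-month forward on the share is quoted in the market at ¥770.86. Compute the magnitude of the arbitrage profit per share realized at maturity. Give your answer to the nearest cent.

¥12.62 per share

Fair forward: F* = S·e^(carry·T), with carry = (r − q) = 0.0860 − 0.0587 = 0.0273
F* = 754.80 · e^(0.0273 × 2/12) = 754.80 · e^0.004550 = 754.80 × 1.004560 = ¥758.2419
Market ¥770.86 > fair ¥758.2419: forward overpriced → cash-and-carry (buy spot, short the forward).
At maturity, profit = |F_mkt − F*| = |770.86 − 758.2419| = ¥12.62 per share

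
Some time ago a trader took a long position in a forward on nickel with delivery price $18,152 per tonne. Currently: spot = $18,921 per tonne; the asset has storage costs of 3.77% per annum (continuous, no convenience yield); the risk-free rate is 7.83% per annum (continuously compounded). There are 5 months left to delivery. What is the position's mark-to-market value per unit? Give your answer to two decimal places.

Current fair forward for the remaining 5 months: F = S·e^((r + u)·T), (r + u) = 0.0783 + 0.0377 = 0.1160
F = 18921 · e^(0.1160 × 5/12) = 18921 × 1.04952044 = 19857.9762
Value of long forward = (F − K)·e^(−rT) = (19857.9762 − 18152) · e^(−0.0783·5/12)
= 1705.9762 × 0.96790145 = 1651.22

$1651.22 per tonne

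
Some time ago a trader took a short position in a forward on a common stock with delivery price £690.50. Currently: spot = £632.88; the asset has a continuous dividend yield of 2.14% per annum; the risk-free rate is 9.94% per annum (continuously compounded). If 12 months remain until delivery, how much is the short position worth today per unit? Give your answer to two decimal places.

Current fair forward for the remaining 12 months: F = S·e^((r − q)·T), (r − q) = 0.0994 − 0.0214 = 0.0780
F = 632.88 · e^(0.0780 × 12/12) = 632.88 × 1.081123 = 684.2211
Value of long forward = (F − K)·e^(−rT) = (684.2211 − 690.50) · e^(−0.0994·12/12)
= -6.2789 × 0.905380 = -5.68
Short position value = −(long value) = £5.68

£5.68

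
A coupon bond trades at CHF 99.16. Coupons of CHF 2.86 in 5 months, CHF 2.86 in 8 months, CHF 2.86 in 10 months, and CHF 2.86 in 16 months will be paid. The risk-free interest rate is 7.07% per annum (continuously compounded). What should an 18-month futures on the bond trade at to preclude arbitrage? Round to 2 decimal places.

CHF 98.24

PV(coupons) I = 2.86·e^(−0.0707·5/12) + 2.86·e^(−0.0707·8/12) + 2.86·e^(−0.0707·10/12) + 2.86·e^(−0.0707·16/12)
I = 2.7770 + 2.7283 + 2.6964 + 2.6027 = 10.8044
F = (S − I)·e^(rT) = (99.16 − 10.8044) · e^(0.0707·18/12)
= 88.3556 · e^0.106050 = 88.3556 × 1.111877 = CHF 98.24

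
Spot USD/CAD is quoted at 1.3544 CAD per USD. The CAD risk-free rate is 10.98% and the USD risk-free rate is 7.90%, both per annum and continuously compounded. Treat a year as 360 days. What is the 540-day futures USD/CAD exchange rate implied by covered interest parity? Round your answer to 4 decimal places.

F = S·e^((r_CAD − r_USD)T) = 1.3544 · e^((0.1098 − 0.0790) × 540/360)
= 1.3544 · e^0.046200 = 1.3544 × 1.047284
F = 1.4184 CAD per USD

1.4184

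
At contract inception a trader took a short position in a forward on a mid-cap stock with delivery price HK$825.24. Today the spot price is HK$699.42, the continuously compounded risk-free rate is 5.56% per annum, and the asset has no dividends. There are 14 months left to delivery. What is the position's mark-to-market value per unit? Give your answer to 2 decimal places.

Current fair forward for the remaining 14 months: F = S·e^(r·T), r = 0.0556
F = 699.42 · e^(0.0556 × 14/12) = 699.42 × 1.067017 = 746.2930
Value of long forward = (F − K)·e^(−rT) = (746.2930 − 825.24) · e^(−0.0556·14/12)
= -78.9470 × 0.937192 = -73.99
Short position value = −(long value) = HK$73.99

HK$73.99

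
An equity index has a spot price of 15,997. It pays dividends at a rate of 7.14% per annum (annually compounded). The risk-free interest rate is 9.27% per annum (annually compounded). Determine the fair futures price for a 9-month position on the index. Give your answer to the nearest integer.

16,235

F = S · (1+r)^T / (1+q)^T
= 15997 × 1.068749 / 1.053086 = 15997 × 1.014873
F = 16,235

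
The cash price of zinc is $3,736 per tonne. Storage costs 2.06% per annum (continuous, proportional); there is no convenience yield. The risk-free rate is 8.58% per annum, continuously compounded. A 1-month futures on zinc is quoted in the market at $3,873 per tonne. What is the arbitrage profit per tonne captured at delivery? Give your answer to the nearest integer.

$104 per tonne

Fair futures: F* = S·e^(carry·T), with carry = (r + u) = 0.0858 + 0.0206 = 0.1064
F* = 3736 · e^(0.1064 × 1/12) = 3736 · e^0.008867 = 3736 × 1.008906 = $3769.2728
Market $3873 > fair $3769.2728: forward overpriced → cash-and-carry (buy spot, short the forward).
At maturity, profit = |F_mkt − F*| = |3873 − 3769.2728| = $104 per tonne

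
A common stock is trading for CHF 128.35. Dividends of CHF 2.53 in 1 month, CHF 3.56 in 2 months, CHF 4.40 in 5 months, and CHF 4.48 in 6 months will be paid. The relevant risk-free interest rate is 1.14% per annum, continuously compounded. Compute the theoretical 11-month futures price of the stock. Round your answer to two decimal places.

PV(dividends) I = 2.53·e^(−0.0114·1/12) + 3.56·e^(−0.0114·2/12) + 4.40·e^(−0.0114·5/12) + 4.48·e^(−0.0114·6/12)
I = 2.5276 + 3.5532 + 4.3791 + 4.4545 = 14.9144
F = (S − I)·e^(rT) = (128.35 − 14.9144) · e^(0.0114·11/12)
= 113.4356 · e^0.010450 = 113.4356 × 1.010505 = CHF 114.63

CHF 114.63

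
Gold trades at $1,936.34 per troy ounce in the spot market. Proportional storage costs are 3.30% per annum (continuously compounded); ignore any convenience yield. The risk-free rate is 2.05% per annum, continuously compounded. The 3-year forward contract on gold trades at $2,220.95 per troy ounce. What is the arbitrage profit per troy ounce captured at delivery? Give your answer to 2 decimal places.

$52.50 per troy ounce

Fair forward: F* = S·e^(carry·T), with carry = (r + u) = 0.0205 + 0.0330 = 0.0535
F* = 1936.34 · e^(0.0535 × 3) = 1936.34 · e^0.16050000 = 1936.34 × 1.17409777 = $2273.4525
Market $2220.95 < fair $2273.4525: forward underpriced → reverse cash-and-carry (short spot, go long the forward).
At maturity, profit = |F_mkt − F*| = |2220.95 − 2273.4525| = $52.50 per troy ounce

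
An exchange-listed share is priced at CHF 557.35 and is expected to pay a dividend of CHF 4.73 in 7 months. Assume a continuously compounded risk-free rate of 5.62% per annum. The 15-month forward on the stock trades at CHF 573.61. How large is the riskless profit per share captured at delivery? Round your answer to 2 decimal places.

CHF 19.39 per share

PV(dividends) I = 4.73·e^(−0.0562·7/12) = 4.5774
Fair forward F* = (S − I)·e^(rT) = (557.35 − 4.5774)·e^0.070250 = 552.7726 × 1.072776 = 593.0012
Market CHF 573.61 < fair 593.0012: forward underpriced → reverse cash-and-carry (short the stock, invest proceeds at r, pay the dividends, go long the forward).
Profit at T = |F_mkt − F*| = |573.61 − 593.0012| = CHF 19.39 per share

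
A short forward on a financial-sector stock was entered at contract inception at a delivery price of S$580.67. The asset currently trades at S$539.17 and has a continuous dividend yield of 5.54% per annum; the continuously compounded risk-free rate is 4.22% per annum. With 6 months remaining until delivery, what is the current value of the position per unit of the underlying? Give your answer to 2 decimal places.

Current fair forward for the remaining 6 months: F = S·e^((r − q)·T), (r − q) = 0.0422 − 0.0554 = -0.0132
F = 539.17 · e^(-0.0132 × 6/12) = 539.17 × 0.993422 = 535.6233
Value of long forward = (F − K)·e^(−rT) = (535.6233 − 580.67) · e^(−0.0422·6/12)
= -45.0467 × 0.979121 = -44.11
Short position value = −(long value) = S$44.11

S$44.11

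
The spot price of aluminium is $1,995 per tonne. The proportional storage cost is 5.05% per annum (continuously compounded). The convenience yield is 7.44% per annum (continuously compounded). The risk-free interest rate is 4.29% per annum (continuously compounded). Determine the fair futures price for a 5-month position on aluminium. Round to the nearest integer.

$2,011 per tonne

Net carry = r + u − y = 0.0429 + 0.0505 − 0.0744 = 0.0190
F = S·e^((r+u−y)T) = 1995 · e^(0.0190 × 5/12) = 1995 · e^0.007917
= 1995 × 1.007948 = $2,011 per tonne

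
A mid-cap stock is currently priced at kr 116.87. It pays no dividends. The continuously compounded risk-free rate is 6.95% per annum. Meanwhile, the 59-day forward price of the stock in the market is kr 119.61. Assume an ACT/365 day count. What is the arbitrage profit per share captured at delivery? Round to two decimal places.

kr 1.42 per share

Fair forward: F* = S·e^(carry·T), with carry = r = 0.0695
F* = 116.87 · e^(0.0695 × 59/365) = 116.87 · e^0.011234 = 116.87 × 1.011297 = kr 118.1903
Market kr 119.61 > fair kr 118.1903: forward overpriced → cash-and-carry (buy spot, short the forward).
At maturity, profit = |F_mkt − F*| = |119.61 − 118.1903| = kr 1.42 per share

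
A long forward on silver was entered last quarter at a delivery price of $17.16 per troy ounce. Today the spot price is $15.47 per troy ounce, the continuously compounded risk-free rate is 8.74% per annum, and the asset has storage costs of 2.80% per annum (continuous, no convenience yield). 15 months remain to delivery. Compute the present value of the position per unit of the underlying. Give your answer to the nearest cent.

$0.64 per troy ounce

Current fair forward for the remaining 15 months: F = S·e^((r + u)·T), (r + u) = 0.0874 + 0.0280 = 0.1154
F = 15.47 · e^(0.1154 × 15/12) = 15.47 × 1.155173 = 17.8705
Value of long forward = (F − K)·e^(−rT) = (17.8705 − 17.16) · e^(−0.0874·15/12)
= 0.7105 × 0.896506 = 0.64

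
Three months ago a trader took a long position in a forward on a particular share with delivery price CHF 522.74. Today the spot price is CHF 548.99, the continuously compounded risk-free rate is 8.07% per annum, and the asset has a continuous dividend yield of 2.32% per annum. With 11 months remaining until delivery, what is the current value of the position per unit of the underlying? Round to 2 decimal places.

CHF 51.97

Current fair forward for the remaining 11 months: F = S·e^((r − q)·T), (r − q) = 0.0807 − 0.0232 = 0.0575
F = 548.99 · e^(0.0575 × 11/12) = 548.99 × 1.054122 = 578.7024
Value of long forward = (F − K)·e^(−rT) = (578.7024 − 522.74) · e^(−0.0807·11/12)
= 55.9624 × 0.928695 = 51.97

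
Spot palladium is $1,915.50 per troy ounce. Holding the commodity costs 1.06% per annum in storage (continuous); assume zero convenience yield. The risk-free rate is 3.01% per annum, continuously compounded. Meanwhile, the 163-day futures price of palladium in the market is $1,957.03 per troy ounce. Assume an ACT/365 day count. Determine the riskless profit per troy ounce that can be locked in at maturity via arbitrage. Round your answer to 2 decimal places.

Fair futures: F* = S·e^(carry·T), with carry = (r + u) = 0.0301 + 0.0106 = 0.0407
F* = 1915.50 · e^(0.0407 × 163/365) = 1915.50 · e^0.01817562 = 1915.50 × 1.01834180 = $1950.6337
Market $1957.03 > fair $1950.6337: forward overpriced → cash-and-carry (buy spot, short the forward).
At maturity, profit = |F_mkt − F*| = |1957.03 − 1950.6337| = $6.40 per troy ounce

$6.40 per troy ounce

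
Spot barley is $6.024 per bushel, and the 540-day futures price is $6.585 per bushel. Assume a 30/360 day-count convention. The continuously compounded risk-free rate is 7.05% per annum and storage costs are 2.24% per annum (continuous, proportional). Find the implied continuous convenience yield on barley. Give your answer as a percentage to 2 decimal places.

3.35%

F = S·e^((r+u−y)T) ⇒ (r+u−y) = ln(F/S)/T
ln(6.585/6.024) = 0.089043; /T ⇒ 0.059362
y = r + u − ln(F/S)/T = 0.0705 + 0.0224 − 0.059362 = 0.033538
y = 3.35%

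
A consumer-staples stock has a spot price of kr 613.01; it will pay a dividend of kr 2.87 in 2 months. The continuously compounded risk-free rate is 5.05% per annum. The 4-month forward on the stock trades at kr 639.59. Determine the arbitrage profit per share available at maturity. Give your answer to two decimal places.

PV(dividends) I = 2.87·e^(−0.0505·2/12) = 2.8459
Fair forward F* = (S − I)·e^(rT) = (613.01 − 2.8459)·e^0.016833 = 610.1641 × 1.016975 = 620.5216
Market kr 639.59 > fair 620.5216: forward overpriced → cash-and-carry (borrow at r, buy the stock and collect the dividends, short the forward).
Profit at T = |F_mkt − F*| = |639.59 − 620.5216| = kr 19.07 per share

kr 19.07 per share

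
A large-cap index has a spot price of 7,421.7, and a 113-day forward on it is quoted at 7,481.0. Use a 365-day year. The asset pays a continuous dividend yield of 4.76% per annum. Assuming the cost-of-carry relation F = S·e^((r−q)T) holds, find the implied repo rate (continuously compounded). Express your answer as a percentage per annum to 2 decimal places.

7.33%

From F = S·e^((r−q)T): (r − q) = ln(F/S)/T
ln(7481.0/7421.7) = ln(1.007990) = 0.007958
(r − q) = 0.007958 / (113/365) = 0.025705
r = ln(F/S)/T + q = 0.025705 + 0.0476 = 0.073305
r = 7.33%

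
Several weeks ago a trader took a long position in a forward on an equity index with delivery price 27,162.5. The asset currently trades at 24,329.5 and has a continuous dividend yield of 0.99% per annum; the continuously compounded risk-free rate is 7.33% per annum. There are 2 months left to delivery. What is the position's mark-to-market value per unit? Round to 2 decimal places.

Current fair forward for the remaining 2 months: F = S·e^((r − q)·T), (r − q) = 0.0733 − 0.0099 = 0.0634
F = 24329.5 · e^(0.0634 × 2/12) = 24329.5 × 1.01062269 = 24587.9447
Value of long forward = (F − K)·e^(−rT) = (24587.9447 − 27162.5) · e^(−0.0733·2/12)
= -2574.5553 × 0.98785765 = -2543.29

-2543.29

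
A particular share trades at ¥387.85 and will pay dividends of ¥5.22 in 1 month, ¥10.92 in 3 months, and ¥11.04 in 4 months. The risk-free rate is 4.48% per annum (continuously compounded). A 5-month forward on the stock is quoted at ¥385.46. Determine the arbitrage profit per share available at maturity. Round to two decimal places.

¥17.68 per share

PV(dividends) I = 5.22·e^(−0.0448·1/12) + 10.92·e^(−0.0448·3/12) + 11.04·e^(−0.0448·4/12) = 26.8753
Fair forward F* = (S − I)·e^(rT) = (387.85 − 26.8753)·e^0.018667 = 360.9747 × 1.018842 = 367.7762
Market ¥385.46 > fair 367.7762: forward overpriced → cash-and-carry (borrow at r, buy the stock and collect the dividends, short the forward).
Profit at T = |F_mkt − F*| = |385.46 − 367.7762| = ¥17.68 per share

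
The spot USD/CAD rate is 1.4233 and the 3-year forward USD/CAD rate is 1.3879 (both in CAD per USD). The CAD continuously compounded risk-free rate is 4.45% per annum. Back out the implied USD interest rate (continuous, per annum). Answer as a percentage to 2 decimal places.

F = S·e^((r_CAD − r_USD)T) ⇒ r_USD = r_CAD − ln(F/S)/T
ln(1.3879/1.4233) = -0.025186; /(3) = -0.008395
r_USD = 0.0445 + 0.008395 = 0.052895
r_USD = 5.29%

5.29%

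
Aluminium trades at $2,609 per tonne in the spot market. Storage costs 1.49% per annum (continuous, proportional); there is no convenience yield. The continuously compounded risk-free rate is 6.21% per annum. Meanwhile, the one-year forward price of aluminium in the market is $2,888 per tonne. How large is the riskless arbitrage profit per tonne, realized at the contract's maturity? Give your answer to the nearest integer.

$70 per tonne

Fair forward: F* = S·e^(carry·T), with carry = (r + u) = 0.0621 + 0.0149 = 0.0770
F* = 2609 · e^(0.0770 × 12/12) = 2609 · e^0.077000 = 2609 × 1.080042 = $2817.8296
Market $2888 > fair $2817.8296: forward overpriced → cash-and-carry (buy spot, short the forward).
At maturity, profit = |F_mkt − F*| = |2888 − 2817.8296| = $70 per tonne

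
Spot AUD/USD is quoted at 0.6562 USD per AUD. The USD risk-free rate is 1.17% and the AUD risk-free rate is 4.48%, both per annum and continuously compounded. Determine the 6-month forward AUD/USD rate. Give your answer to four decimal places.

0.6454

F = S·e^((r_USD − r_AUD)T) = 0.6562 · e^((0.0117 − 0.0448) × 6/12)
= 0.6562 · e^-0.016550 = 0.6562 × 0.983586
F = 0.6454 USD per AUD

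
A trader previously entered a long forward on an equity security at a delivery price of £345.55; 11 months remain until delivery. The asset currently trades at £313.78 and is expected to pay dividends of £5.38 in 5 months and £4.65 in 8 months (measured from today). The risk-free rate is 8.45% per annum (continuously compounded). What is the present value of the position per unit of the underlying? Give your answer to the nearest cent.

PV(remaining dividends) I = 5.38·e^(−0.0845·5/12) + 4.65·e^(−0.0845·8/12) = 9.5892
Current forward F = (S − I)·e^(rT) = (313.78 − 9.5892)·e^(0.0845·11/12) = 304.1908 × 1.080537 = 328.6894
Value (long) = (F − K)·e^(−rT) = (328.6894 − 345.55) × 0.925466 = -15.6039
Value = -£15.60

-£15.60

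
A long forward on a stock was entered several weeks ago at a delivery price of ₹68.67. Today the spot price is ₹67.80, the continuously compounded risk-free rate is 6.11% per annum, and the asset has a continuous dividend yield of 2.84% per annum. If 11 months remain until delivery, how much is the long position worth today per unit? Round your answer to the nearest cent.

₹1.13

Current fair forward for the remaining 11 months: F = S·e^((r − q)·T), (r − q) = 0.0611 − 0.0284 = 0.0327
F = 67.80 · e^(0.0327 × 11/12) = 67.80 × 1.030429 = 69.8631
Value of long forward = (F − K)·e^(−rT) = (69.8631 − 68.67) · e^(−0.0611·11/12)
= 1.1931 × 0.945531 = 1.13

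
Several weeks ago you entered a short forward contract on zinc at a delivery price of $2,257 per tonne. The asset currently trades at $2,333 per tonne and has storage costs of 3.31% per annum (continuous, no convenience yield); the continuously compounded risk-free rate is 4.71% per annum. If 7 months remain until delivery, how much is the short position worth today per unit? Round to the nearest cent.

Current fair forward for the remaining 7 months: F = S·e^((r + u)·T), (r + u) = 0.0471 + 0.0331 = 0.0802
F = 2333 · e^(0.0802 × 7/12) = 2333 × 1.04789494 = 2444.7389
Value of long forward = (F − K)·e^(−rT) = (2444.7389 − 2257) · e^(−0.0471·7/12)
= 187.7389 × 0.97289900 = 182.65
Short position value = −(long value) = -$182.65

-$182.65 per tonne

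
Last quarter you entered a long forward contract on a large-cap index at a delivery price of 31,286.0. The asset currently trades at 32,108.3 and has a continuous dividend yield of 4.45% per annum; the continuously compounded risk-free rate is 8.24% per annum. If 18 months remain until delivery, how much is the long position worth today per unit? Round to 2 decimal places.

2386.56

Current fair forward for the remaining 18 months: F = S·e^((r − q)·T), (r − q) = 0.0824 − 0.0445 = 0.0379
F = 32108.3 · e^(0.0379 × 18/12) = 32108.3 × 1.05849702 = 33986.5399
Value of long forward = (F − K)·e^(−rT) = (33986.5399 − 31286.0) · e^(−0.0824·18/12)
= 2700.5399 × 0.88373326 = 2386.56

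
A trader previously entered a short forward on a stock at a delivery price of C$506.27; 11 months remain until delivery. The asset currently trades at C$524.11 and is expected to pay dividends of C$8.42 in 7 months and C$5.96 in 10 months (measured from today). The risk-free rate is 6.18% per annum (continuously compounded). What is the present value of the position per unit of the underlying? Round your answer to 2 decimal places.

-C$31.94

PV(remaining dividends) I = 8.42·e^(−0.0618·7/12) + 5.96·e^(−0.0618·10/12) = 13.7827
Current forward F = (S − I)·e^(rT) = (524.11 − 13.7827)·e^(0.0618·11/12) = 510.3273 × 1.058285 = 540.0717
Value (long) = (F − K)·e^(−rT) = (540.0717 − 506.27) × 0.944925 = 31.9401
Short position value = −(long value) = -C$31.94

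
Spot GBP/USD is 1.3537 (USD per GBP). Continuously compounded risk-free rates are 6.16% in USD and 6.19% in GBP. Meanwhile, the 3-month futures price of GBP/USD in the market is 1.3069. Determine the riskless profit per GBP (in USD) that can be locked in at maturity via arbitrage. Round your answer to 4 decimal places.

Fair futures: F* = S·e^(carry·T), with carry = (r_USD − r_GBP) = 0.0616 − 0.0619 = -0.0003
F* = 1.3537 · e^(-0.0003 × 3/12) = 1.3537 · e^-0.000075 = 1.3537 × 0.999925 = 1.3536
Market 1.3069 < fair 1.3536: forward underpriced → reverse cash-and-carry (short spot, go long the forward).
At maturity, profit = |F_mkt − F*| = |1.3069 − 1.3536| = 0.0467 per GBP (in USD)

0.0467 per GBP (in USD)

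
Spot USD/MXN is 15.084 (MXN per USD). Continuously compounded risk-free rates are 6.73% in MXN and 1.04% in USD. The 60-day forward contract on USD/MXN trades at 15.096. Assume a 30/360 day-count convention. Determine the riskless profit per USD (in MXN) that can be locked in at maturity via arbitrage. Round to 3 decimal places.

0.132 per USD (in MXN)

Fair forward: F* = S·e^(carry·T), with carry = (r_MXN − r_USD) = 0.0673 − 0.0104 = 0.0569
F* = 15.084 · e^(0.0569 × 60/360) = 15.084 · e^0.009483 = 15.084 × 1.009528 = 15.2277
Market 15.096 < fair 15.2277: forward underpriced → reverse cash-and-carry (short spot, go long the forward).
At maturity, profit = |F_mkt − F*| = |15.096 − 15.2277| = 0.132 per USD (in MXN)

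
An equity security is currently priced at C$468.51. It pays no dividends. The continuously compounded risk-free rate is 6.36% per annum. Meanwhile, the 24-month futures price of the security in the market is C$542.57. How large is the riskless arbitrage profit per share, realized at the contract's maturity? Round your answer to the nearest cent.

Fair futures: F* = S·e^(carry·T), with carry = r = 0.0636
F* = 468.51 · e^(0.0636 × 24/12) = 468.51 · e^0.127200 = 468.51 × 1.135644 = C$532.0606
Market C$542.57 > fair C$532.0606: forward overpriced → cash-and-carry (buy spot, short the forward).
At maturity, profit = |F_mkt − F*| = |542.57 − 532.0606| = C$10.51 per share

C$10.51 per share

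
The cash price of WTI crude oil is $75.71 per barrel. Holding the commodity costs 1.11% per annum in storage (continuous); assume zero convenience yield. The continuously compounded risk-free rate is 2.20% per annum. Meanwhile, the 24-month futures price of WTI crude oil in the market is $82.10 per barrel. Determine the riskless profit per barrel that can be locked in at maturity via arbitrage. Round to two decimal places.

Fair futures: F* = S·e^(carry·T), with carry = (r + u) = 0.0220 + 0.0111 = 0.0331
F* = 75.71 · e^(0.0331 × 24/12) = 75.71 · e^0.066200 = 75.71 × 1.068440 = $80.8916
Market $82.10 > fair $80.8916: forward overpriced → cash-and-carry (buy spot, short the forward).
At maturity, profit = |F_mkt − F*| = |82.10 − 80.8916| = $1.21 per barrel

$1.21 per barrel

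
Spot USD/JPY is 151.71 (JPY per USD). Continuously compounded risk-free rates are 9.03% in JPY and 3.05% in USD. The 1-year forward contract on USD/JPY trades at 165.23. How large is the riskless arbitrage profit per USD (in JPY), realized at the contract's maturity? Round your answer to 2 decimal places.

4.17 per USD (in JPY)

Fair forward: F* = S·e^(carry·T), with carry = (r_JPY − r_USD) = 0.0903 − 0.0305 = 0.0598
F* = 151.71 · e^(0.0598 × 1) = 151.71 · e^0.059800 = 151.71 × 1.061624 = 161.0590
Market 165.23 > fair 161.0590: forward overpriced → cash-and-carry (buy spot, short the forward).
At maturity, profit = |F_mkt − F*| = |165.23 − 161.0590| = 4.17 per USD (in JPY)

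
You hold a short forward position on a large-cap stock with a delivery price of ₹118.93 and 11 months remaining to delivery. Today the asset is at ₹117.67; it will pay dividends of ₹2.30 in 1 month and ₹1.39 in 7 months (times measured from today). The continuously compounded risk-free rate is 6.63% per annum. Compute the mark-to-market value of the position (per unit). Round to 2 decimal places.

PV(remaining dividends) I = 2.30·e^(−0.0663·1/12) + 1.39·e^(−0.0663·7/12) = 3.6246
Current forward F = (S − I)·e^(rT) = (117.67 − 3.6246)·e^(0.0663·11/12) = 114.0454 × 1.062660 = 121.1915
Value (long) = (F − K)·e^(−rT) = (121.1915 − 118.93) × 0.941035 = 2.1282
Short position value = −(long value) = -₹2.13

-₹2.13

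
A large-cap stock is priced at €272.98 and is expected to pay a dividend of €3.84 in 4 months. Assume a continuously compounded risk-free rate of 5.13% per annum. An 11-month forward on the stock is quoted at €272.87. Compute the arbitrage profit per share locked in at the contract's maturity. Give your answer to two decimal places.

€9.30 per share

PV(dividends) I = 3.84·e^(−0.0513·4/12) = 3.7749
Fair forward F* = (S − I)·e^(rT) = (272.98 − 3.7749)·e^0.047025 = 269.2051 × 1.048148 = 282.1668
Market €272.87 < fair 282.1668: forward underpriced → reverse cash-and-carry (short the stock, invest proceeds at r, pay the dividends, go long the forward).
Profit at T = |F_mkt − F*| = |272.87 − 282.1668| = €9.30 per share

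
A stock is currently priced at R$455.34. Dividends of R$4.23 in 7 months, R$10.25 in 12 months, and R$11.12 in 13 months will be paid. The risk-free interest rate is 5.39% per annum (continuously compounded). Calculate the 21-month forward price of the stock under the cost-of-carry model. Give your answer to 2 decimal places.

R$473.68

PV(dividends) I = 4.23·e^(−0.0539·7/12) + 10.25·e^(−0.0539·12/12) + 11.12·e^(−0.0539·13/12)
I = 4.0991 + 9.7122 + 10.4893 = 24.3006
F = (S − I)·e^(rT) = (455.34 − 24.3006) · e^(0.0539·21/12)
= 431.0394 · e^0.094325 = 431.0394 × 1.098917 = R$473.68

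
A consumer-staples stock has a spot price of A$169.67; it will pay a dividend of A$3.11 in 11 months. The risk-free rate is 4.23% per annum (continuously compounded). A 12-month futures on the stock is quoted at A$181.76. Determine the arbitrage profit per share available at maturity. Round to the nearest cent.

PV(dividends) I = 3.11·e^(−0.0423·11/12) = 2.9917
Fair futures F* = (S − I)·e^(rT) = (169.67 − 2.9917)·e^0.042300 = 166.6783 × 1.043207 = 173.8800
Market A$181.76 > fair 173.8800: forward overpriced → cash-and-carry (borrow at r, buy the stock and collect the dividends, short the forward).
Profit at T = |F_mkt − F*| = |181.76 − 173.8800| = A$7.88 per share

A$7.88 per share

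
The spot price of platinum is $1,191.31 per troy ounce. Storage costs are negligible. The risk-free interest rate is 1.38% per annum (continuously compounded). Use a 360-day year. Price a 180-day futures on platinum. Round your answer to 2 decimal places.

$1,199.56 per troy ounce

F = S·e^(rT) = 1191.31 · e^(0.0138 × 180/360) = 1191.31 · e^0.00690000
= 1191.31 × 1.00692386 = $1,199.56 per troy ounce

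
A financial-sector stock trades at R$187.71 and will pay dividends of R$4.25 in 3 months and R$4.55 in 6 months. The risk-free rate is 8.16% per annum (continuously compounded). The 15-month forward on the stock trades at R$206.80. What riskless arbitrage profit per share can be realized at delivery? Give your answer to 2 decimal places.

PV(dividends) I = 4.25·e^(−0.0816·3/12) + 4.55·e^(−0.0816·6/12) = 8.5323
Fair forward F* = (S − I)·e^(rT) = (187.71 − 8.5323)·e^0.102000 = 179.1777 × 1.107383 = 198.4183
Market R$206.80 > fair 198.4183: forward overpriced → cash-and-carry (borrow at r, buy the stock and collect the dividends, short the forward).
Profit at T = |F_mkt − F*| = |206.80 − 198.4183| = R$8.38 per share

R$8.38 per share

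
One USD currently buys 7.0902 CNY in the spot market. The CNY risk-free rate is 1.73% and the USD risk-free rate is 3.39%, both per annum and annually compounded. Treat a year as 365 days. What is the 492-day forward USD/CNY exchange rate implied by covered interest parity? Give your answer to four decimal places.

6.9372

By covered interest parity, F = S · (1+r_CNY)^T / (1+r_USD)^T
= 7.0902 × 1.023389 / 1.045963 = 7.0902 × 0.978418
F = 6.9372 CNY per USD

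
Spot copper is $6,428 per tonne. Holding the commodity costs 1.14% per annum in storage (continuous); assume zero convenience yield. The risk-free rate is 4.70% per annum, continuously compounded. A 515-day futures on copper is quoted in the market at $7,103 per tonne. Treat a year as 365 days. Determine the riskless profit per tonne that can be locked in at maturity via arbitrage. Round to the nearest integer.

$123 per tonne

Fair futures: F* = S·e^(carry·T), with carry = (r + u) = 0.0470 + 0.0114 = 0.0584
F* = 6428 · e^(0.0584 × 515/365) = 6428 · e^0.082400 = 6428 × 1.085890 = $6980.1009
Market $7103 > fair $6980.1009: forward overpriced → cash-and-carry (buy spot, short the forward).
At maturity, profit = |F_mkt − F*| = |7103 − 6980.1009| = $123 per tonne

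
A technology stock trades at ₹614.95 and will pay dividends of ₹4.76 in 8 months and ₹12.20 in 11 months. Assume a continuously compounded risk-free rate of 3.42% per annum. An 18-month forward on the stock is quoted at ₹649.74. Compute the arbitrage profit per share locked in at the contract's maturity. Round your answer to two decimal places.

₹19.76 per share

PV(dividends) I = 4.76·e^(−0.0342·8/12) + 12.20·e^(−0.0342·11/12) = 16.4762
Fair forward F* = (S − I)·e^(rT) = (614.95 − 16.4762)·e^0.051300 = 598.4738 × 1.052639 = 629.9769
Market ₹649.74 > fair 629.9769: forward overpriced → cash-and-carry (borrow at r, buy the stock and collect the dividends, short the forward).
Profit at T = |F_mkt − F*| = |649.74 − 629.9769| = ₹19.76 per share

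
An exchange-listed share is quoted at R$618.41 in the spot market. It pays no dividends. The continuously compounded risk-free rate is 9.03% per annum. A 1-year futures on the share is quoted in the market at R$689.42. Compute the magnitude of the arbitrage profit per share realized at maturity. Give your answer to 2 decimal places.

Fair futures: F* = S·e^(carry·T), with carry = r = 0.0903
F* = 618.41 · e^(0.0903 × 12/12) = 618.41 · e^0.090300 = 618.41 × 1.094503 = R$676.8516
Market R$689.42 > fair R$676.8516: forward overpriced → cash-and-carry (buy spot, short the forward).
At maturity, profit = |F_mkt − F*| = |689.42 − 676.8516| = R$12.57 per share

R$12.57 per share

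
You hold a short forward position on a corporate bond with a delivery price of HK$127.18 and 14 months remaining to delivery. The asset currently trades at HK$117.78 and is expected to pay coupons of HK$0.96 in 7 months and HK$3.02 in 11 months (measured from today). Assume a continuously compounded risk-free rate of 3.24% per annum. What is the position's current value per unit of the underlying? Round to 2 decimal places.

PV(remaining coupons) I = 0.96·e^(−0.0324·7/12) + 3.02·e^(−0.0324·11/12) = 3.8737
Current forward F = (S − I)·e^(rT) = (117.78 − 3.8737)·e^(0.0324·14/12) = 113.9063 × 1.038524 = 118.2944
Value (long) = (F − K)·e^(−rT) = (118.2944 − 127.18) × 0.962906 = -8.5560
Short position value = −(long value) = HK$8.56

HK$8.56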